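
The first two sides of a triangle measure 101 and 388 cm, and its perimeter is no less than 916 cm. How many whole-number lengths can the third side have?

62

Triangle inequality: 287 < x < 489. Perimeter ≥ 916 gives x ≥ 916 − 101 − 388 = 427.
So 427 ≤ x < 489; integers 427 through 488: 62 values.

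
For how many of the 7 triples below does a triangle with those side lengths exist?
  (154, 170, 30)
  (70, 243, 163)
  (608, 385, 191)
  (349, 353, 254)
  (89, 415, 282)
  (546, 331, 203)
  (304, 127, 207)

3

(30,154,170): 30+154 > 170 → valid
(70,163,243): 70+163 ≤ 243 → not valid
(191,385,608): 191+385 ≤ 608 → not valid
(254,349,353): 254+349 > 353 → valid
(89,282,415): 89+282 ≤ 415 → not valid
(203,331,546): 203+331 ≤ 546 → not valid
(127,207,304): 127+207 > 304 → valid
3 of the 7 triples form a triangle.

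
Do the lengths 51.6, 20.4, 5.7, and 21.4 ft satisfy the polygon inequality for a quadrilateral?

No

For a quadrilateral, each side must be shorter than the sum of the others.
Here the longest side is 51.6, but the remaining 3 sides sum to only 47.5.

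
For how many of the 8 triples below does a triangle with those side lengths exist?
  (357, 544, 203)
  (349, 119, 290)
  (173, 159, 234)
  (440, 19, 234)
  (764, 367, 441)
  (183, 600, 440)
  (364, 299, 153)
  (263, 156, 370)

7

(203,357,544): 203+357 > 544 → valid
(119,290,349): 119+290 > 349 → valid
(159,173,234): 159+173 > 234 → valid
(19,234,440): 19+234 ≤ 440 → not valid
(367,441,764): 367+441 > 764 → valid
(183,440,600): 183+440 > 600 → valid
(153,299,364): 153+299 > 364 → valid
(156,263,370): 156+263 > 370 → valid
7 of the 8 triples form a triangle.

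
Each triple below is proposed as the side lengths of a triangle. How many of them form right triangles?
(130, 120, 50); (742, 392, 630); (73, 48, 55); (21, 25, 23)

3

(130,120,50): 50²+120² = 16900 = 130² → right
(742,392,630): 392²+630² = 550564 = 742² → right
(73,48,55): 48²+55² = 5329 = 73² → right
(21,25,23): 21²+23² = 970 > 625 = 25² → acute
3 of the 4 are right.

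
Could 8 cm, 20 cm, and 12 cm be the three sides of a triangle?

No

The two shorter sides sum to 20, exactly equal to the longest side 20.
That gives only a degenerate (flat) triangle — the inequality must be strict.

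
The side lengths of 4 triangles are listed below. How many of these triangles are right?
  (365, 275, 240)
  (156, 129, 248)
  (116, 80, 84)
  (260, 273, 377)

(365,275,240): 240²+275² = 133225 = 365² → right
(156,129,248): 129²+156² = 40977 < 61504 = 248² → obtuse
(116,80,84): 80²+84² = 13456 = 116² → right
(260,273,377): 260²+273² = 142129 = 377² → right
3 of the 4 are right.

3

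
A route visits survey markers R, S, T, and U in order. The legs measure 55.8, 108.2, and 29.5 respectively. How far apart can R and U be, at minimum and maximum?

The maximum is all hops collinear in one direction: 55.8 + 108.2 + 29.5 = 193.5.
The longest hop is 108.2; the others sum to 85.3. Folding the others back against it leaves at least 108.2 − 85.3 = 22.9.

22.9 ≤ RU ≤ 193.5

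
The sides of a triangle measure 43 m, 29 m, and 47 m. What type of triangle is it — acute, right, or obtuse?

Compare the square of the longest side to the sum of squares of the other two: 29² + 43² = 2690 > 2209 = 47².

acute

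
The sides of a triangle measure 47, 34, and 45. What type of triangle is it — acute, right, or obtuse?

acute

Compare the square of the longest side to the sum of squares of the other two: 34² + 45² = 3181 > 2209 = 47².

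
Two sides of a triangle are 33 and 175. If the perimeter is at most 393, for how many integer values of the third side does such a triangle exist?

43

Triangle inequality: 142 < x < 208. Perimeter ≤ 393 gives x ≤ 393 − 33 − 175 = 185.
So 142 < x ≤ 185; integers 143 through 185: 43 values.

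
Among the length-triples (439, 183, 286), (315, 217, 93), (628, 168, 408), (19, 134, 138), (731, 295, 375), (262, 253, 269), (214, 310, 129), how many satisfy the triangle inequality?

4

(183,286,439): 183+286 > 439 → valid
(93,217,315): 93+217 ≤ 315 → not valid
(168,408,628): 168+408 ≤ 628 → not valid
(19,134,138): 19+134 > 138 → valid
(295,375,731): 295+375 ≤ 731 → not valid
(253,262,269): 253+262 > 269 → valid
(129,214,310): 129+214 > 310 → valid
4 of the 7 triples form a triangle.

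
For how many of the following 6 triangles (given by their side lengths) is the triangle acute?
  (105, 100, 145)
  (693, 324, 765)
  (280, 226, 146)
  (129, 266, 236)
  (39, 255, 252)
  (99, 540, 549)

1

(105,100,145): 100²+105² = 21025 = 145² → right
(693,324,765): 324²+693² = 585225 = 765² → right
(280,226,146): 146²+226² = 72392 < 78400 = 280² → obtuse
(129,266,236): 129²+236² = 72337 > 70756 = 266² → acute
(39,255,252): 39²+252² = 65025 = 255² → right
(99,540,549): 99²+540² = 301401 = 549² → right
1 of the 6 is acute.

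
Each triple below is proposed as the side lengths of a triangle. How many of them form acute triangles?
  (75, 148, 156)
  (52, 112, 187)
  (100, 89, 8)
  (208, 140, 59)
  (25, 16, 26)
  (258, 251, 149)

(75,148,156): 75²+148² = 27529 > 24336 = 156² → acute
(52,112,187): 52+112 ≤ 187, not a triangle
(100,89,8): 8+89 ≤ 100, not a triangle
(208,140,59): 59+140 ≤ 208, not a triangle
(25,16,26): 16²+25² = 881 > 676 = 26² → acute
(258,251,149): 149²+251² = 85202 > 66564 = 258² → acute
3 of the 6 are acute.

3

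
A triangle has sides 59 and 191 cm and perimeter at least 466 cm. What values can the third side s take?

Triangle inequality alone gives 132 < s < 250.
The perimeter condition gives s ≥ 466 − 59 − 191 = 216.
Intersecting the two: 216 ≤ s < 250.

216 ≤ s < 250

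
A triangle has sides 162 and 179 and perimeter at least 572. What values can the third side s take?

231 ≤ s < 341

Triangle inequality alone gives 17 < s < 341.
The perimeter condition gives s ≥ 572 − 162 − 179 = 231.
Intersecting the two: 231 ≤ s < 341.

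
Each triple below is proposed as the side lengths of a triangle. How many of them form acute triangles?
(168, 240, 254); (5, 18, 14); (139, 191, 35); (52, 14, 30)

1

(168,240,254): 168²+240² = 85824 > 64516 = 254² → acute
(5,18,14): 5²+14² = 221 < 324 = 18² → obtuse
(139,191,35): 35+139 ≤ 191, not a triangle
(52,14,30): 14+30 ≤ 52, not a triangle
1 of the 4 is acute.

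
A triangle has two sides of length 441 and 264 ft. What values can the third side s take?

177 < s < 705

By the triangle inequality, s must be less than 441 + 264 = 705 and greater than |441 − 264| = 177.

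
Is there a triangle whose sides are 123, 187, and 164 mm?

Yes

The longest side is 187, and the other two sum to 287.
Since 287 > 187, the triangle inequality holds.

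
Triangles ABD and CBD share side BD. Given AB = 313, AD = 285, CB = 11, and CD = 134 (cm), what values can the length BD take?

123 < BD < 145

From triangle ABD: |313 − 285| < BD < 313 + 285, i.e. 28 < BD < 598.
From triangle CBD: 123 < BD < 145.
Both must hold, so BD lies in the intersection.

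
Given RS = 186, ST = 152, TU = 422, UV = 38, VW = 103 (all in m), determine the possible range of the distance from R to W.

0 ≤ RW ≤ 901 m

The maximum is all hops collinear in one direction: 186 + 152 + 422 + 38 + 103 = 901.
The longest hop is 422; the others sum to 479. Since 422 ≤ 479, the path can fold back on itself completely, so the minimum distance is 0.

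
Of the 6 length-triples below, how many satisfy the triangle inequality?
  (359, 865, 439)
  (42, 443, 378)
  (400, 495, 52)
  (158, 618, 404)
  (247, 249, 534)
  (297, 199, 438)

1

(359,439,865): 359+439 ≤ 865 → not valid
(42,378,443): 42+378 ≤ 443 → not valid
(52,400,495): 52+400 ≤ 495 → not valid
(158,404,618): 158+404 ≤ 618 → not valid
(247,249,534): 247+249 ≤ 534 → not valid
(199,297,438): 199+297 > 438 → valid
1 of the 6 triples forms a triangle.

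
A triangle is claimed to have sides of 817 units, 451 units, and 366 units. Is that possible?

No

The two shorter sides sum to 817, exactly equal to the longest side 817.
That gives only a degenerate (flat) triangle — the inequality must be strict.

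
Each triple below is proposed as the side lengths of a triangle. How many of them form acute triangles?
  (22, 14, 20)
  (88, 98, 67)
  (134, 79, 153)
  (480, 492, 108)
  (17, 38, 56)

(22,14,20): 14²+20² = 596 > 484 = 22² → acute
(88,98,67): 67²+88² = 12233 > 9604 = 98² → acute
(134,79,153): 79²+134² = 24197 > 23409 = 153² → acute
(480,492,108): 108²+480² = 242064 = 492² → right
(17,38,56): 17+38 ≤ 56, not a triangle
3 of the 5 are acute.

3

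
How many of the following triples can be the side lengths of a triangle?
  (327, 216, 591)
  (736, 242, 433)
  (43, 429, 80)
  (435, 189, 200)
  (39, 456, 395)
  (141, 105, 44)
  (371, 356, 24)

2

(216,327,591): 216+327 ≤ 591 → not valid
(242,433,736): 242+433 ≤ 736 → not valid
(43,80,429): 43+80 ≤ 429 → not valid
(189,200,435): 189+200 ≤ 435 → not valid
(39,395,456): 39+395 ≤ 456 → not valid
(44,105,141): 44+105 > 141 → valid
(24,356,371): 24+356 > 371 → valid
2 of the 7 triples form a triangle.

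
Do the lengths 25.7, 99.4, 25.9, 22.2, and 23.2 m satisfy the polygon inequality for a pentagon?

For a pentagon, each side must be shorter than the sum of the others.
Here the longest side is 99.4, but the remaining 4 sides sum to only 97.0.

No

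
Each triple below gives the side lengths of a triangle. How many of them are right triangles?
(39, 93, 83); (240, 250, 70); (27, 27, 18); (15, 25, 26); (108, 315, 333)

2

(39,93,83): 39²+83² = 8410 < 8649 = 93² → obtuse
(240,250,70): 70²+240² = 62500 = 250² → right
(27,27,18): 18²+27² = 1053 > 729 = 27² → acute
(15,25,26): 15²+25² = 850 > 676 = 26² → acute
(108,315,333): 108²+315² = 110889 = 333² → right
2 of the 5 are right.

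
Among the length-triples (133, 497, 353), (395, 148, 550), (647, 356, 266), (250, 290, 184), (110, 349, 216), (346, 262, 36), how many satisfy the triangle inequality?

1

(133,353,497): 133+353 ≤ 497 → not valid
(148,395,550): 148+395 ≤ 550 → not valid
(266,356,647): 266+356 ≤ 647 → not valid
(184,250,290): 184+250 > 290 → valid
(110,216,349): 110+216 ≤ 349 → not valid
(36,262,346): 36+262 ≤ 346 → not valid
1 of the 6 triples forms a triangle.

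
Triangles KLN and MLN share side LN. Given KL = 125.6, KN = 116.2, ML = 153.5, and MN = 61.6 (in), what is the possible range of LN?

91.9 < LN < 215.1

From triangle KLN: |125.6 − 116.2| < LN < 125.6 + 116.2, i.e. 9.4 < LN < 241.8.
From triangle MLN: 91.9 < LN < 215.1.
Both must hold, so LN lies in the intersection.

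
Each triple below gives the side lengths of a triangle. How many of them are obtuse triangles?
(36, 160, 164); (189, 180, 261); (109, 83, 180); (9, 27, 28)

(36,160,164): 36²+160² = 26896 = 164² → right
(189,180,261): 180²+189² = 68121 = 261² → right
(109,83,180): 83²+109² = 18770 < 32400 = 180² → obtuse
(9,27,28): 9²+27² = 810 > 784 = 28² → acute
1 of the 4 is obtuse.

1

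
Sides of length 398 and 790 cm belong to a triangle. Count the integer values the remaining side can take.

795

The third side lies in the open interval (392, 1188).
Integers from 393 to 1187 inclusive: 1187 − 393 + 1 = 795.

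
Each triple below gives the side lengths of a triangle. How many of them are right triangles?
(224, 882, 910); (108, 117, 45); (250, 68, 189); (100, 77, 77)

(224,882,910): 224²+882² = 828100 = 910² → right
(108,117,45): 45²+108² = 13689 = 117² → right
(250,68,189): 68²+189² = 40345 < 62500 = 250² → obtuse
(100,77,77): 77²+77² = 11858 > 10000 = 100² → acute
2 of the 4 are right.

2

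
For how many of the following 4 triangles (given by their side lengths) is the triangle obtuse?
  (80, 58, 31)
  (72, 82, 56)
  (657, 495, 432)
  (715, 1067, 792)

(80,58,31): 31²+58² = 4325 < 6400 = 80² → obtuse
(72,82,56): 56²+72² = 8320 > 6724 = 82² → acute
(657,495,432): 432²+495² = 431649 = 657² → right
(715,1067,792): 715²+792² = 1138489 = 1067² → right
1 of the 4 is obtuse.

1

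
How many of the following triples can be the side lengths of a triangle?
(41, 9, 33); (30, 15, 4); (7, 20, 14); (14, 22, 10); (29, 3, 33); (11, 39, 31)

4

(9,33,41): 9+33 > 41 → valid
(4,15,30): 4+15 ≤ 30 → not valid
(7,14,20): 7+14 > 20 → valid
(10,14,22): 10+14 > 22 → valid
(3,29,33): 3+29 ≤ 33 → not valid
(11,31,39): 11+31 > 39 → valid
4 of the 6 triples form a triangle.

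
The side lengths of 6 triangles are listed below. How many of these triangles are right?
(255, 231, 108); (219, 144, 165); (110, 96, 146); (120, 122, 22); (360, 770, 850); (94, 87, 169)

(255,231,108): 108²+231² = 65025 = 255² → right
(219,144,165): 144²+165² = 47961 = 219² → right
(110,96,146): 96²+110² = 21316 = 146² → right
(120,122,22): 22²+120² = 14884 = 122² → right
(360,770,850): 360²+770² = 722500 = 850² → right
(94,87,169): 87²+94² = 16405 < 28561 = 169² → obtuse
5 of the 6 are right.

5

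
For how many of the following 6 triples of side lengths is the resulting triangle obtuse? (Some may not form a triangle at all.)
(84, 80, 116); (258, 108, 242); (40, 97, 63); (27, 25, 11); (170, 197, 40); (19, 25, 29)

2

(84,80,116): 80²+84² = 13456 = 116² → right
(258,108,242): 108²+242² = 70228 > 66564 = 258² → acute
(40,97,63): 40²+63² = 5569 < 9409 = 97² → obtuse
(27,25,11): 11²+25² = 746 > 729 = 27² → acute
(170,197,40): 40²+170² = 30500 < 38809 = 197² → obtuse
(19,25,29): 19²+25² = 986 > 841 = 29² → acute
2 of the 6 are obtuse.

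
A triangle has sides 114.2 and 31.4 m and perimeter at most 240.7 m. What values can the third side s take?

Triangle inequality alone gives 82.8 < s < 145.6.
The perimeter condition gives s ≤ 240.7 − 114.2 − 31.4 = 95.1.
Intersecting the two: 82.8 < s ≤ 95.1.

82.8 < s ≤ 95.1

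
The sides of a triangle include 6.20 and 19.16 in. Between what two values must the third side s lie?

12.96 < s < 25.36 (in)

By the triangle inequality, s must be less than 6.20 + 19.16 = 25.36 and greater than |6.20 − 19.16| = 12.96.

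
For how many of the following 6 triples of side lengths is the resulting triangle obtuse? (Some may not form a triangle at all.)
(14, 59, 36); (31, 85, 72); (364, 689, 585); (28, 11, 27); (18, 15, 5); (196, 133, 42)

(14,59,36): 14+36 ≤ 59, not a triangle
(31,85,72): 31²+72² = 6145 < 7225 = 85² → obtuse
(364,689,585): 364²+585² = 474721 = 689² → right
(28,11,27): 11²+27² = 850 > 784 = 28² → acute
(18,15,5): 5²+15² = 250 < 324 = 18² → obtuse
(196,133,42): 42+133 ≤ 196, not a triangle
2 of the 6 are obtuse.

2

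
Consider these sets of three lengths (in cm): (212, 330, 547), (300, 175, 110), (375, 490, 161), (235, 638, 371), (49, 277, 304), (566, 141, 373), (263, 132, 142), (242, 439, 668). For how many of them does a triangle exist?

4

(212,330,547): 212+330 ≤ 547 → not valid
(110,175,300): 110+175 ≤ 300 → not valid
(161,375,490): 161+375 > 490 → valid
(235,371,638): 235+371 ≤ 638 → not valid
(49,277,304): 49+277 > 304 → valid
(141,373,566): 141+373 ≤ 566 → not valid
(132,142,263): 132+142 > 263 → valid
(242,439,668): 242+439 > 668 → valid
4 of the 8 triples form a triangle.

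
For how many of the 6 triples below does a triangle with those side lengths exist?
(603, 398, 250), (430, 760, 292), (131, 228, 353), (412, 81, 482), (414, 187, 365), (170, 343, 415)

(250,398,603): 250+398 > 603 → valid
(292,430,760): 292+430 ≤ 760 → not valid
(131,228,353): 131+228 > 353 → valid
(81,412,482): 81+412 > 482 → valid
(187,365,414): 187+365 > 414 → valid
(170,343,415): 170+343 > 415 → valid
5 of the 6 triples form a triangle.

5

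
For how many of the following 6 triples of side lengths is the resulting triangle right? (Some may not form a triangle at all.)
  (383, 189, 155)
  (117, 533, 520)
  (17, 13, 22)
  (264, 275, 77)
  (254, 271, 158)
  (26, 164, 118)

(383,189,155): 155+189 ≤ 383, not a triangle
(117,533,520): 117²+520² = 284089 = 533² → right
(17,13,22): 13²+17² = 458 < 484 = 22² → obtuse
(264,275,77): 77²+264² = 75625 = 275² → right
(254,271,158): 158²+254² = 89480 > 73441 = 271² → acute
(26,164,118): 26+118 ≤ 164, not a triangle
2 of the 6 are right.

2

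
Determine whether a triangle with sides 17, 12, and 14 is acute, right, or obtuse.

acute

Compare the square of the longest side to the sum of squares of the other two: 12² + 14² = 340 > 289 = 17².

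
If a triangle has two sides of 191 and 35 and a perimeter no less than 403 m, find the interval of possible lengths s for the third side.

177 ≤ s < 226 m

Triangle inequality alone gives 156 < s < 226.
The perimeter condition gives s ≥ 403 − 191 − 35 = 177.
Intersecting the two: 177 ≤ s < 226.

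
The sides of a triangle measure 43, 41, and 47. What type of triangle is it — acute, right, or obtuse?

Compare the square of the longest side to the sum of squares of the other two: 41² + 43² = 3530 > 2209 = 47².

acute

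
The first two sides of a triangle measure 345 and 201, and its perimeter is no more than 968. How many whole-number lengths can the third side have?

278

Triangle inequality: 144 < x < 546. Perimeter ≤ 968 gives x ≤ 968 − 345 − 201 = 422.
So 144 < x ≤ 422; integers 145 through 422: 278 values.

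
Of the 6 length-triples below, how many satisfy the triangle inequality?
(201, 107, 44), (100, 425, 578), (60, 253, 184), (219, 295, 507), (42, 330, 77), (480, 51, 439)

(44,107,201): 44+107 ≤ 201 → not valid
(100,425,578): 100+425 ≤ 578 → not valid
(60,184,253): 60+184 ≤ 253 → not valid
(219,295,507): 219+295 > 507 → valid
(42,77,330): 42+77 ≤ 330 → not valid
(51,439,480): 51+439 > 480 → valid
2 of the 6 triples form a triangle.

2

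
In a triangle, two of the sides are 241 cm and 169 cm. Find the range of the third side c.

72 < c < 410

By the triangle inequality, c must be less than 241 + 169 = 410 and greater than |241 − 169| = 72.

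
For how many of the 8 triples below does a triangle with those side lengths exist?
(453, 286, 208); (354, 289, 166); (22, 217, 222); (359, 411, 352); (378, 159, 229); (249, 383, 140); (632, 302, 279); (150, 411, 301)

7

(208,286,453): 208+286 > 453 → valid
(166,289,354): 166+289 > 354 → valid
(22,217,222): 22+217 > 222 → valid
(352,359,411): 352+359 > 411 → valid
(159,229,378): 159+229 > 378 → valid
(140,249,383): 140+249 > 383 → valid
(279,302,632): 279+302 ≤ 632 → not valid
(150,301,411): 150+301 > 411 → valid
7 of the 8 triples form a triangle.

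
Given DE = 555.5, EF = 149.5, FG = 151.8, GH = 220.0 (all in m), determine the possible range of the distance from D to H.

34.2 ≤ DH ≤ 1076.8 m

The maximum is all hops collinear in one direction: 555.5 + 149.5 + 151.8 + 220.0 = 1076.8.
The longest hop is 555.5; the others sum to 521.3. Folding the others back against it leaves at least 555.5 − 521.3 = 34.2.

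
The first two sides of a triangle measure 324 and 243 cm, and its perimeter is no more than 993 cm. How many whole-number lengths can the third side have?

Triangle inequality: 81 < x < 567. Perimeter ≤ 993 gives x ≤ 993 − 324 − 243 = 426.
So 81 < x ≤ 426; integers 82 through 426: 345 values.

345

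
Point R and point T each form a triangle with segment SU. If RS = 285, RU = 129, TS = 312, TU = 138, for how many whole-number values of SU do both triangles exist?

From triangle RSU: 156 < SU < 414.
From triangle TSU: 174 < SU < 450.
Intersection: 174 < SU < 414, so integers 175 through 413: 239 values.

239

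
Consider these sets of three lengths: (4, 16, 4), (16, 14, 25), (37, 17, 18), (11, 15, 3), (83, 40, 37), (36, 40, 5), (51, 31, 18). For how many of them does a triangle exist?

2

(4,4,16): 4+4 ≤ 16 → not valid
(14,16,25): 14+16 > 25 → valid
(17,18,37): 17+18 ≤ 37 → not valid
(3,11,15): 3+11 ≤ 15 → not valid
(37,40,83): 37+40 ≤ 83 → not valid
(5,36,40): 5+36 > 40 → valid
(18,31,51): 18+31 ≤ 51 → not valid
2 of the 7 triples form a triangle.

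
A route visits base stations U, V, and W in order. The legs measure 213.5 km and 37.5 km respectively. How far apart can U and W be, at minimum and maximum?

176.0 ≤ UW ≤ 251.0 km

By the triangle inequality, |213.5 − 37.5| ≤ UW ≤ 213.5 + 37.5.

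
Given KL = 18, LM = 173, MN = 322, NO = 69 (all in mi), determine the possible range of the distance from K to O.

The maximum is all hops collinear in one direction: 18 + 173 + 322 + 69 = 582.
The longest hop is 322; the others sum to 260. Folding the others back against it leaves at least 322 − 260 = 62.

62 ≤ KO ≤ 582 mi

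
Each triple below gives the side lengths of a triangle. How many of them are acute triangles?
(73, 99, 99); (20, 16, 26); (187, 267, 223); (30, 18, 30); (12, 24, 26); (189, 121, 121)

4

(73,99,99): 73²+99² = 15130 > 9801 = 99² → acute
(20,16,26): 16²+20² = 656 < 676 = 26² → obtuse
(187,267,223): 187²+223² = 84698 > 71289 = 267² → acute
(30,18,30): 18²+30² = 1224 > 900 = 30² → acute
(12,24,26): 12²+24² = 720 > 676 = 26² → acute
(189,121,121): 121²+121² = 29282 < 35721 = 189² → obtuse
4 of the 6 are acute.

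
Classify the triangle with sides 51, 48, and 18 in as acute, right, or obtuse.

acute

Compare the square of the longest side to the sum of squares of the other two: 18² + 48² = 2628 > 2601 = 51².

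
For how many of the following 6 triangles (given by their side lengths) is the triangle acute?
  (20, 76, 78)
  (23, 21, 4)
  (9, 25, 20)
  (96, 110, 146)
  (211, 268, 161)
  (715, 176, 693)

1

(20,76,78): 20²+76² = 6176 > 6084 = 78² → acute
(23,21,4): 4²+21² = 457 < 529 = 23² → obtuse
(9,25,20): 9²+20² = 481 < 625 = 25² → obtuse
(96,110,146): 96²+110² = 21316 = 146² → right
(211,268,161): 161²+211² = 70442 < 71824 = 268² → obtuse
(715,176,693): 176²+693² = 511225 = 715² → right
1 of the 6 is acute.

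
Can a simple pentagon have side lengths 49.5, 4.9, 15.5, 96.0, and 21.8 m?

No

For a pentagon, each side must be shorter than the sum of the others.
Here the longest side is 96.0, but the remaining 4 sides sum to only 91.7.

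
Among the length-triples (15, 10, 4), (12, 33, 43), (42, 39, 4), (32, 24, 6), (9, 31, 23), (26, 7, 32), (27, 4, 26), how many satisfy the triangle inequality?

(4,10,15): 4+10 ≤ 15 → not valid
(12,33,43): 12+33 > 43 → valid
(4,39,42): 4+39 > 42 → valid
(6,24,32): 6+24 ≤ 32 → not valid
(9,23,31): 9+23 > 31 → valid
(7,26,32): 7+26 > 32 → valid
(4,26,27): 4+26 > 27 → valid
5 of the 7 triples form a triangle.

5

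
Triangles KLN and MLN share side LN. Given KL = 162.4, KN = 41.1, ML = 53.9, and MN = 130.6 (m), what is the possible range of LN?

121.3 < LN < 184.5

From triangle KLN: |162.4 − 41.1| < LN < 162.4 + 41.1, i.e. 121.3 < LN < 203.5.
From triangle MLN: 76.7 < LN < 184.5.
Both must hold, so LN lies in the intersection.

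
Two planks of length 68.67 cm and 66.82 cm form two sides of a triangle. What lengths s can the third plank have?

1.85 < s < 135.49 (cm)

By the triangle inequality, s must be less than 68.67 + 66.82 = 135.49 and greater than |68.67 − 66.82| = 1.85.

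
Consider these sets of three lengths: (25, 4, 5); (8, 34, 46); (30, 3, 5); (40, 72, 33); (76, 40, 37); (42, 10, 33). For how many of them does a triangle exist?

(4,5,25): 4+5 ≤ 25 → not valid
(8,34,46): 8+34 ≤ 46 → not valid
(3,5,30): 3+5 ≤ 30 → not valid
(33,40,72): 33+40 > 72 → valid
(37,40,76): 37+40 > 76 → valid
(10,33,42): 10+33 > 42 → valid
3 of the 6 triples form a triangle.

3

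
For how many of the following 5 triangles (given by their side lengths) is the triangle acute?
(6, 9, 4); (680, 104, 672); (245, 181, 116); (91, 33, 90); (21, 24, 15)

(6,9,4): 4²+6² = 52 < 81 = 9² → obtuse
(680,104,672): 104²+672² = 462400 = 680² → right
(245,181,116): 116²+181² = 46217 < 60025 = 245² → obtuse
(91,33,90): 33²+90² = 9189 > 8281 = 91² → acute
(21,24,15): 15²+21² = 666 > 576 = 24² → acute
2 of the 5 are acute.

2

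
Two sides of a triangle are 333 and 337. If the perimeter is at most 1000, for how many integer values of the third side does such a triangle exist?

Triangle inequality: 4 < x < 670. Perimeter ≤ 1000 gives x ≤ 1000 − 333 − 337 = 330.
So 4 < x ≤ 330; integers 5 through 330: 326 values.

326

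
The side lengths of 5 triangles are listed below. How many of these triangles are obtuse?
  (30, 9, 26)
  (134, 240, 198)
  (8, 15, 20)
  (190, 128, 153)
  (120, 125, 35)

3

(30,9,26): 9²+26² = 757 < 900 = 30² → obtuse
(134,240,198): 134²+198² = 57160 < 57600 = 240² → obtuse
(8,15,20): 8²+15² = 289 < 400 = 20² → obtuse
(190,128,153): 128²+153² = 39793 > 36100 = 190² → acute
(120,125,35): 35²+120² = 15625 = 125² → right
3 of the 5 are obtuse.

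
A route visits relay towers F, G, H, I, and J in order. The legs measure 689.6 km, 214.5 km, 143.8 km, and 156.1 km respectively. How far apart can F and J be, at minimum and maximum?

175.2 ≤ FJ ≤ 1204.0 km

The maximum is all hops collinear in one direction: 689.6 + 214.5 + 143.8 + 156.1 = 1204.0.
The longest hop is 689.6; the others sum to 514.4. Folding the others back against it leaves at least 689.6 − 514.4 = 175.2.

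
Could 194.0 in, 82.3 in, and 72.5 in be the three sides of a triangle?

The longest side is 194.0, but the other two sum to only 154.8.
154.8 < 194.0, so the triangle inequality fails.

No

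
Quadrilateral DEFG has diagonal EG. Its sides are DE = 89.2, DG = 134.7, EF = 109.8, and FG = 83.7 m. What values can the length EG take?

45.5 < EG < 193.5

From triangle DEG: |89.2 − 134.7| < EG < 89.2 + 134.7, i.e. 45.5 < EG < 223.9.
From triangle FEG: 26.1 < EG < 193.5.
Both must hold, so EG lies in the intersection.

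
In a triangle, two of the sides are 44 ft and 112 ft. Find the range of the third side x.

By the triangle inequality, x must be less than 44 + 112 = 156 and greater than |44 − 112| = 68.

68 < x < 156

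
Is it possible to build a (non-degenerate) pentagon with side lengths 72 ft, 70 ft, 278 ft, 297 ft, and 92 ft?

A pentagon exists iff every side is shorter than the sum of the others — equivalently, the longest side is less than the sum of the rest.
Longest side 297 < 512 (sum of the remaining 4), so yes.

Yes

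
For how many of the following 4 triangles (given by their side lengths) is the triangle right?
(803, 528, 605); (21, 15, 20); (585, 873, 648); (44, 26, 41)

(803,528,605): 528²+605² = 644809 = 803² → right
(21,15,20): 15²+20² = 625 > 441 = 21² → acute
(585,873,648): 585²+648² = 762129 = 873² → right
(44,26,41): 26²+41² = 2357 > 1936 = 44² → acute
2 of the 4 are right.

2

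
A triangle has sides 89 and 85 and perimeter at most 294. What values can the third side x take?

4 < x ≤ 120

Triangle inequality alone gives 4 < x < 174.
The perimeter condition gives x ≤ 294 − 89 − 85 = 120.
Intersecting the two: 4 < x ≤ 120.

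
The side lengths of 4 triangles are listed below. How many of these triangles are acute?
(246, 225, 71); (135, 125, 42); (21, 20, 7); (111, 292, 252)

1

(246,225,71): 71²+225² = 55666 < 60516 = 246² → obtuse
(135,125,42): 42²+125² = 17389 < 18225 = 135² → obtuse
(21,20,7): 7²+20² = 449 > 441 = 21² → acute
(111,292,252): 111²+252² = 75825 < 85264 = 292² → obtuse
1 of the 4 is acute.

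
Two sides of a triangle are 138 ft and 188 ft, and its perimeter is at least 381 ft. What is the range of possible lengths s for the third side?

55 ≤ s < 326

Triangle inequality alone gives 50 < s < 326.
The perimeter condition gives s ≥ 381 − 138 − 188 = 55.
Intersecting the two: 55 ≤ s < 326.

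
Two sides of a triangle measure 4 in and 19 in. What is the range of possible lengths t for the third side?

By the triangle inequality, t must be less than 4 + 19 = 23 and greater than |4 − 19| = 15.

15 < t < 23 (in)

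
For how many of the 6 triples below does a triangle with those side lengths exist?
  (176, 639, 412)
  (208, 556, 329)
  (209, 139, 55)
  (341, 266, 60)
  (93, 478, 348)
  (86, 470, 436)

(176,412,639): 176+412 ≤ 639 → not valid
(208,329,556): 208+329 ≤ 556 → not valid
(55,139,209): 55+139 ≤ 209 → not valid
(60,266,341): 60+266 ≤ 341 → not valid
(93,348,478): 93+348 ≤ 478 → not valid
(86,436,470): 86+436 > 470 → valid
1 of the 6 triples forms a triangle.

1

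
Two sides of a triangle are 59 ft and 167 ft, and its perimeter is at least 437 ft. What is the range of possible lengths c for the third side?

211 ≤ c < 226

Triangle inequality alone gives 108 < c < 226.
The perimeter condition gives c ≥ 437 − 59 − 167 = 211.
Intersecting the two: 211 ≤ c < 226.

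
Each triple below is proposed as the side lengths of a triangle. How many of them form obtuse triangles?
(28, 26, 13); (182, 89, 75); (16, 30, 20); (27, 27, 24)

(28,26,13): 13²+26² = 845 > 784 = 28² → acute
(182,89,75): 75+89 ≤ 182, not a triangle
(16,30,20): 16²+20² = 656 < 900 = 30² → obtuse
(27,27,24): 24²+27² = 1305 > 729 = 27² → acute
1 of the 4 is obtuse.

1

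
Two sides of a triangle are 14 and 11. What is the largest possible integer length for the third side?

The third side must be strictly less than 14 + 11 = 25.
The largest integer below 25 is 24.

24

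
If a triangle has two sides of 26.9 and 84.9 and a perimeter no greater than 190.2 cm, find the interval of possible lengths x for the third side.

Triangle inequality alone gives 58.0 < x < 111.8.
The perimeter condition gives x ≤ 190.2 − 26.9 − 84.9 = 78.4.
Intersecting the two: 58.0 < x ≤ 78.4.

58.0 < x ≤ 78.4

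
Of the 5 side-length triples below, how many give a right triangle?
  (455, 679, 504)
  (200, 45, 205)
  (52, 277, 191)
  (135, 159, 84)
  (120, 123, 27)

(455,679,504): 455²+504² = 461041 = 679² → right
(200,45,205): 45²+200² = 42025 = 205² → right
(52,277,191): 52+191 ≤ 277, not a triangle
(135,159,84): 84²+135² = 25281 = 159² → right
(120,123,27): 27²+120² = 15129 = 123² → right
4 of the 5 are right.

4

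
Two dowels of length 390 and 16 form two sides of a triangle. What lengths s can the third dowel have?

By the triangle inequality, s must be less than 390 + 16 = 406 and greater than |390 − 16| = 374.

374 < s < 406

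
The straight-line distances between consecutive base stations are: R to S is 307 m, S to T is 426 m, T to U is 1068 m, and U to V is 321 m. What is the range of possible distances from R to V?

The maximum is all hops collinear in one direction: 307 + 426 + 1068 + 321 = 2122.
The longest hop is 1068; the others sum to 1054. Folding the others back against it leaves at least 1068 − 1054 = 14.

14 ≤ RV ≤ 2122 m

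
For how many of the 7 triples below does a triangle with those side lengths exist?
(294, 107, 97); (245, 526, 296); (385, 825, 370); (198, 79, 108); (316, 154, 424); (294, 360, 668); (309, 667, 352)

2

(97,107,294): 97+107 ≤ 294 → not valid
(245,296,526): 245+296 > 526 → valid
(370,385,825): 370+385 ≤ 825 → not valid
(79,108,198): 79+108 ≤ 198 → not valid
(154,316,424): 154+316 > 424 → valid
(294,360,668): 294+360 ≤ 668 → not valid
(309,352,667): 309+352 ≤ 667 → not valid
2 of the 7 triples form a triangle.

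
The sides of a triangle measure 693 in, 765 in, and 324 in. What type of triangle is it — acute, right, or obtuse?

right

Compare the square of the longest side to the sum of squares of the other two: 324² + 693² = 585225 = 765².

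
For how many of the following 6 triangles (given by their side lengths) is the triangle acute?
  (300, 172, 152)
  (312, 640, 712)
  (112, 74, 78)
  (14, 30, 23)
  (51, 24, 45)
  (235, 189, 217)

1

(300,172,152): 152²+172² = 52688 < 90000 = 300² → obtuse
(312,640,712): 312²+640² = 506944 = 712² → right
(112,74,78): 74²+78² = 11560 < 12544 = 112² → obtuse
(14,30,23): 14²+23² = 725 < 900 = 30² → obtuse
(51,24,45): 24²+45² = 2601 = 51² → right
(235,189,217): 189²+217² = 82810 > 55225 = 235² → acute
1 of the 6 is acute.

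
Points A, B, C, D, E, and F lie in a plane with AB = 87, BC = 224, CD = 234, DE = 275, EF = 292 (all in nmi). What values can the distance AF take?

The maximum is all hops collinear in one direction: 87 + 224 + 234 + 275 + 292 = 1112.
The longest hop is 292; the others sum to 820. Since 292 ≤ 820, the path can fold back on itself completely, so the minimum distance is 0.

0 ≤ AF ≤ 1112 nmi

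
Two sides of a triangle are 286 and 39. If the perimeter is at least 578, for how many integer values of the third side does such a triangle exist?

72

Triangle inequality: 247 < x < 325. Perimeter ≥ 578 gives x ≥ 578 − 286 − 39 = 253.
So 253 ≤ x < 325; integers 253 through 324: 72 values.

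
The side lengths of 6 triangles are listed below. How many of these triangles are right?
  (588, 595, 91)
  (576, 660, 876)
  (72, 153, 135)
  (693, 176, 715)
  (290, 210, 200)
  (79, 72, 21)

5

(588,595,91): 91²+588² = 354025 = 595² → right
(576,660,876): 576²+660² = 767376 = 876² → right
(72,153,135): 72²+135² = 23409 = 153² → right
(693,176,715): 176²+693² = 511225 = 715² → right
(290,210,200): 200²+210² = 84100 = 290² → right
(79,72,21): 21²+72² = 5625 < 6241 = 79² → obtuse
5 of the 6 are right.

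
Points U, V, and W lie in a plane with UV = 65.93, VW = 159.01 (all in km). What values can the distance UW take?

93.08 ≤ UW ≤ 224.94 km

By the triangle inequality, |65.93 − 159.01| ≤ UW ≤ 65.93 + 159.01.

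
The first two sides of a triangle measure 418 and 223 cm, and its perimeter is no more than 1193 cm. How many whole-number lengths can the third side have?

357

Triangle inequality: 195 < x < 641. Perimeter ≤ 1193 gives x ≤ 1193 − 418 − 223 = 552.
So 195 < x ≤ 552; integers 196 through 552: 357 values.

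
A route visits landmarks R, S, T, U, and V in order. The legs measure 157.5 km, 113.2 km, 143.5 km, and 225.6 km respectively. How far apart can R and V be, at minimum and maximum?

The maximum is all hops collinear in one direction: 157.5 + 113.2 + 143.5 + 225.6 = 639.8.
The longest hop is 225.6; the others sum to 414.2. Since 225.6 ≤ 414.2, the path can fold back on itself completely, so the minimum distance is 0.

0 ≤ RV ≤ 639.8 km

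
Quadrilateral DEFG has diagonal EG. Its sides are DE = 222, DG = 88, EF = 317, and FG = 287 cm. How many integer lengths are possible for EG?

From triangle DEG: 134 < EG < 310.
From triangle FEG: 30 < EG < 604.
Intersection: 134 < EG < 310, so integers 135 through 309: 175 values.

175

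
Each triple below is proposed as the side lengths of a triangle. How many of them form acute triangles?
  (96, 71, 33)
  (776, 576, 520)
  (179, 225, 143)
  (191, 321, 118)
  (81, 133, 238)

(96,71,33): 33²+71² = 6130 < 9216 = 96² → obtuse
(776,576,520): 520²+576² = 602176 = 776² → right
(179,225,143): 143²+179² = 52490 > 50625 = 225² → acute
(191,321,118): 118+191 ≤ 321, not a triangle
(81,133,238): 81+133 ≤ 238, not a triangle
1 of the 5 is acute.

1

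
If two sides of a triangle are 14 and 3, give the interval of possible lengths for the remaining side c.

By the triangle inequality, c must be less than 14 + 3 = 17 and greater than |14 − 3| = 11.

11 < c < 17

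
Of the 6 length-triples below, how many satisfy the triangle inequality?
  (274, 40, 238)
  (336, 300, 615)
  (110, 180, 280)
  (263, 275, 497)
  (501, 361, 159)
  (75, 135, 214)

(40,238,274): 40+238 > 274 → valid
(300,336,615): 300+336 > 615 → valid
(110,180,280): 110+180 > 280 → valid
(263,275,497): 263+275 > 497 → valid
(159,361,501): 159+361 > 501 → valid
(75,135,214): 75+135 ≤ 214 → not valid
5 of the 6 triples form a triangle.

5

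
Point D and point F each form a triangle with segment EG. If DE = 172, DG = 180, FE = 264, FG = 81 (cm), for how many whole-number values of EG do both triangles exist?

From triangle DEG: 8 < EG < 352.
From triangle FEG: 183 < EG < 345.
Intersection: 183 < EG < 345, so integers 184 through 344: 161 values.

161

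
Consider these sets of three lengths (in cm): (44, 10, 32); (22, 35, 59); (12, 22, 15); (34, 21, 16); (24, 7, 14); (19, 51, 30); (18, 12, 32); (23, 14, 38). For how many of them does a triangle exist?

(10,32,44): 10+32 ≤ 44 → not valid
(22,35,59): 22+35 ≤ 59 → not valid
(12,15,22): 12+15 > 22 → valid
(16,21,34): 16+21 > 34 → valid
(7,14,24): 7+14 ≤ 24 → not valid
(19,30,51): 19+30 ≤ 51 → not valid
(12,18,32): 12+18 ≤ 32 → not valid
(14,23,38): 14+23 ≤ 38 → not valid
2 of the 8 triples form a triangle.

2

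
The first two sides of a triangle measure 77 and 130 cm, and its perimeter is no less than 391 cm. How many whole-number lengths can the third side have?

Triangle inequality: 53 < x < 207. Perimeter ≥ 391 gives x ≥ 391 − 77 − 130 = 184.
So 184 ≤ x < 207; integers 184 through 206: 23 values.

23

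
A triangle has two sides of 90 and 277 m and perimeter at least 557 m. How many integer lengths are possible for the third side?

177

Triangle inequality: 187 < x < 367. Perimeter ≥ 557 gives x ≥ 557 − 90 − 277 = 190.
So 190 ≤ x < 367; integers 190 through 366: 177 values.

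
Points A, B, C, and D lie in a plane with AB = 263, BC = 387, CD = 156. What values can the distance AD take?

The maximum is all hops collinear in one direction: 263 + 387 + 156 = 806.
The longest hop is 387; the others sum to 419. Since 387 ≤ 419, the path can fold back on itself completely, so the minimum distance is 0.

0 ≤ AD ≤ 806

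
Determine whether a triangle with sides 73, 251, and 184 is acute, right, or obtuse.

obtuse

Compare the square of the longest side to the sum of squares of the other two: 73² + 184² = 39185 < 63001 = 251².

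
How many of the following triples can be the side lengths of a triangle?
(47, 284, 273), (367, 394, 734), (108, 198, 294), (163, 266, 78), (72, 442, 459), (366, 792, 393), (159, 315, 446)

(47,273,284): 47+273 > 284 → valid
(367,394,734): 367+394 > 734 → valid
(108,198,294): 108+198 > 294 → valid
(78,163,266): 78+163 ≤ 266 → not valid
(72,442,459): 72+442 > 459 → valid
(366,393,792): 366+393 ≤ 792 → not valid
(159,315,446): 159+315 > 446 → valid
5 of the 7 triples form a triangle.

5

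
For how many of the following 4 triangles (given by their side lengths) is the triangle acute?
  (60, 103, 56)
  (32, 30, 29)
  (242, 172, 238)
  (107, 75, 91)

3

(60,103,56): 56²+60² = 6736 < 10609 = 103² → obtuse
(32,30,29): 29²+30² = 1741 > 1024 = 32² → acute
(242,172,238): 172²+238² = 86228 > 58564 = 242² → acute
(107,75,91): 75²+91² = 13906 > 11449 = 107² → acute
3 of the 4 are acute.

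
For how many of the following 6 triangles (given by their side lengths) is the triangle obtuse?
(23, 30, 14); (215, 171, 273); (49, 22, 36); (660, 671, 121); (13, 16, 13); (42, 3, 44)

3

(23,30,14): 14²+23² = 725 < 900 = 30² → obtuse
(215,171,273): 171²+215² = 75466 > 74529 = 273² → acute
(49,22,36): 22²+36² = 1780 < 2401 = 49² → obtuse
(660,671,121): 121²+660² = 450241 = 671² → right
(13,16,13): 13²+13² = 338 > 256 = 16² → acute
(42,3,44): 3²+42² = 1773 < 1936 = 44² → obtuse
3 of the 6 are obtuse.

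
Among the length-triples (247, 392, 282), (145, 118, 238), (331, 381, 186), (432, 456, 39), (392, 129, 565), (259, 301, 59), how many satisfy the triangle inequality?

5

(247,282,392): 247+282 > 392 → valid
(118,145,238): 118+145 > 238 → valid
(186,331,381): 186+331 > 381 → valid
(39,432,456): 39+432 > 456 → valid
(129,392,565): 129+392 ≤ 565 → not valid
(59,259,301): 59+259 > 301 → valid
5 of the 6 triples form a triangle.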